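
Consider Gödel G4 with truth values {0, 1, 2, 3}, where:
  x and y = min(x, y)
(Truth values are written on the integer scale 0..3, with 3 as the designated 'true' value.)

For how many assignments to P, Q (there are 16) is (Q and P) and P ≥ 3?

1

P = 0, Q = 0 ↦ 0  <
P = 0, Q = 1 ↦ 0  <
P = 0, Q = 2 ↦ 0  <
P = 0, Q = 3 ↦ 0  <
P = 1, Q = 0 ↦ 0  <
P = 1, Q = 1 ↦ 1  <
P = 1, Q = 2 ↦ 1  <
P = 1, Q = 3 ↦ 1  <
P = 2, Q = 0 ↦ 0  <
P = 2, Q = 1 ↦ 1  <
P = 2, Q = 2 ↦ 2  <
P = 2, Q = 3 ↦ 2  <
P = 3, Q = 0 ↦ 0  <
P = 3, Q = 1 ↦ 1  <
P = 3, Q = 2 ↦ 2  <
P = 3, Q = 3 ↦ 3  ≥
So 1 of the 16 assignments meets the threshold.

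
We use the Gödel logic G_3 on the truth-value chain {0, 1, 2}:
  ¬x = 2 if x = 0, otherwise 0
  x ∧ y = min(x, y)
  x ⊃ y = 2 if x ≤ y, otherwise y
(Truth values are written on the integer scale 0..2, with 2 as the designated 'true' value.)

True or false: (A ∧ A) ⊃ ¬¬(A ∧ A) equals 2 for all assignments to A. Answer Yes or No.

Yes

A = 0 ↦ 2
A = 1 ↦ 2
A = 2 ↦ 2
Every assignment gives a value ≥ 2.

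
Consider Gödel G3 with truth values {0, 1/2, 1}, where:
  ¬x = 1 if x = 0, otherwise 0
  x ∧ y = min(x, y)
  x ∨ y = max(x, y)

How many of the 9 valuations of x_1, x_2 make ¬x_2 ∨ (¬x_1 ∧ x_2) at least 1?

4

x_1 = 0, x_2 = 0 ↦ 1  ≥
x_1 = 0, x_2 = 1/2 ↦ 1/2  <
x_1 = 0, x_2 = 1 ↦ 1  ≥
x_1 = 1/2, x_2 = 0 ↦ 1  ≥
x_1 = 1/2, x_2 = 1/2 ↦ 0  <
x_1 = 1/2, x_2 = 1 ↦ 0  <
x_1 = 1, x_2 = 0 ↦ 1  ≥
x_1 = 1, x_2 = 1/2 ↦ 0  <
x_1 = 1, x_2 = 1 ↦ 0  <
So 4 of the 9 assignments meet the threshold.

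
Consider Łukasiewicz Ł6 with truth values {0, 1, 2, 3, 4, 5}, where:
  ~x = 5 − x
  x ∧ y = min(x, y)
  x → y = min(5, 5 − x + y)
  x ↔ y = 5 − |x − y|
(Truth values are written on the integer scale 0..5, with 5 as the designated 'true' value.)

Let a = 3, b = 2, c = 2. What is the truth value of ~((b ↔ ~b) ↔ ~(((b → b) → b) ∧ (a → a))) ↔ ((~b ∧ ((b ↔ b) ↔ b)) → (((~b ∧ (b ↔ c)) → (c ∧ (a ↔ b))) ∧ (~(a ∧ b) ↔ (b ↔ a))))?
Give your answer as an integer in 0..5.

1

~b = ~2 = 3
b ↔ ~b = 2 ↔ 3 = 4
b → b = 2 → 2 = 5
(b → b) → b = 5 → 2 = 2
a → a = 3 → 3 = 5
((b → b) → b) ∧ (a → a) = 2 ∧ 5 = 2
~(((b → b) → b) ∧ (a → a)) = ~2 = 3
(b ↔ ~b) ↔ ~(((b → b) → b) ∧ (a → a)) = 4 ↔ 3 = 4
~((b ↔ ~b) ↔ ~(((b → b) → b) ∧ (a → a))) = ~4 = 1
~b = ~2 = 3
b ↔ b = 2 ↔ 2 = 5
(b ↔ b) ↔ b = 5 ↔ 2 = 2
~b ∧ ((b ↔ b) ↔ b) = 3 ∧ 2 = 2
~b = ~2 = 3
b ↔ c = 2 ↔ 2 = 5
~b ∧ (b ↔ c) = 3 ∧ 5 = 3
a ↔ b = 3 ↔ 2 = 4
c ∧ (a ↔ b) = 2 ∧ 4 = 2
(~b ∧ (b ↔ c)) → (c ∧ (a ↔ b)) = 3 → 2 = 4
a ∧ b = 3 ∧ 2 = 2
~(a ∧ b) = ~2 = 3
b ↔ a = 2 ↔ 3 = 4
~(a ∧ b) ↔ (b ↔ a) = 3 ↔ 4 = 4
((~b ∧ (b ↔ c)) → (c ∧ (a ↔ b))) ∧ (~(a ∧ b) ↔ (b ↔ a)) = 4 ∧ 4 = 4
(~b ∧ ((b ↔ b) ↔ b)) → (((~b ∧ (b ↔ c)) → (c ∧ (a ↔ b))) ∧ (~(a ∧ b) ↔ (b ↔ a))) = 2 → 4 = 5
~((b ↔ ~b) ↔ ~(((b → b) → b) ∧ (a → a))) ↔ ((~b ∧ ((b ↔ b) ↔ b)) → (((~b ∧ (b ↔ c)) → (c ∧ (a ↔ b))) ∧ (~(a ∧ b) ↔ (b ↔ a)))) = 1 ↔ 5 = 1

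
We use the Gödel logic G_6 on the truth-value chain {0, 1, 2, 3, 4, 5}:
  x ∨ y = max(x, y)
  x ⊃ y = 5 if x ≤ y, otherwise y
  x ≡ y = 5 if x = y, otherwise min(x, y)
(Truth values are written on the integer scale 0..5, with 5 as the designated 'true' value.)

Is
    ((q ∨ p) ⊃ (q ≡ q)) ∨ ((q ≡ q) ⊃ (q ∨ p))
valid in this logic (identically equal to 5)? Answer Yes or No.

At p = 3, q = 2, for instance:
q ∨ p = 2 ∨ 3 = 3
q ≡ q = 2 ≡ 2 = 5
(q ∨ p) ⊃ (q ≡ q) = 3 ⊃ 5 = 5
(q ≡ q) ⊃ (q ∨ p) = 5 ⊃ 3 = 3
((q ∨ p) ⊃ (q ≡ q)) ∨ ((q ≡ q) ⊃ (q ∨ p)) = 5 ∨ 3 = 5
and checking the remaining 35 assignments likewise gives ≥ 5 in every case.

Yes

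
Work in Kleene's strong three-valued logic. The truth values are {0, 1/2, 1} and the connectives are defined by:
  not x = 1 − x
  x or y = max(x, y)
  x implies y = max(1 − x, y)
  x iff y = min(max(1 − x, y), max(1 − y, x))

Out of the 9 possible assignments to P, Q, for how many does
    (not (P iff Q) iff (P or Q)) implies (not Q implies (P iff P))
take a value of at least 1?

P = 0, Q = 0 ↦ 1  ≥
P = 0, Q = 1/2 ↦ 1  ≥
P = 0, Q = 1 ↦ 1  ≥
P = 1/2, Q = 0 ↦ 1/2  <
P = 1/2, Q = 1/2 ↦ 1/2  <
P = 1/2, Q = 1 ↦ 1  ≥
P = 1, Q = 0 ↦ 1  ≥
P = 1, Q = 1/2 ↦ 1  ≥
P = 1, Q = 1 ↦ 1  ≥
So 7 of the 9 assignments meet the threshold.

7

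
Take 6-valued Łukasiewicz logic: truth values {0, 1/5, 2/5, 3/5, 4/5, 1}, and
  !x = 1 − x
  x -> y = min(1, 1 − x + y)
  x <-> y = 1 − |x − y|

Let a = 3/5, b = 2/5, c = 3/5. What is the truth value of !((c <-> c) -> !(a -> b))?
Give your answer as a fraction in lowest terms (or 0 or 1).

c <-> c = 3/5 <-> 3/5 = 1
a -> b = 3/5 -> 2/5 = 4/5
!(a -> b) = !4/5 = 1/5
(c <-> c) -> !(a -> b) = 1 -> 1/5 = 1/5
!((c <-> c) -> !(a -> b)) = !1/5 = 4/5

4/5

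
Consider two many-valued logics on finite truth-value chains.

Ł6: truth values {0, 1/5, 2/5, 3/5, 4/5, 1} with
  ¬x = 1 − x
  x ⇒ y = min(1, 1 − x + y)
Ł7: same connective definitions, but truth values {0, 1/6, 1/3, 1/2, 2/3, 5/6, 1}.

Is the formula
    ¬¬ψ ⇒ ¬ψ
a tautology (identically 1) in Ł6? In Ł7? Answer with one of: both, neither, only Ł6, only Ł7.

neither

In Ł6: at ψ = 3/5 the value is 4/5 — not a tautology.
In Ł7: at ψ = 2/3 the value is 2/3 — not a tautology.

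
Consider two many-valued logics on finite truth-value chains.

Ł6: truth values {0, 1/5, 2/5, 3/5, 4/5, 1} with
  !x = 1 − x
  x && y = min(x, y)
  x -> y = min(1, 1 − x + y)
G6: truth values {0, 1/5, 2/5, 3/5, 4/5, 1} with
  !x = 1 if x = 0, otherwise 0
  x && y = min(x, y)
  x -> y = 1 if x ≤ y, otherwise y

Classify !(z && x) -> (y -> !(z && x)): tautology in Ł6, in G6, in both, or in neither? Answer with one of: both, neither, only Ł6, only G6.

In Ł6: every assignment gives 1 — tautology.
In G6: every assignment gives 1 — tautology.

both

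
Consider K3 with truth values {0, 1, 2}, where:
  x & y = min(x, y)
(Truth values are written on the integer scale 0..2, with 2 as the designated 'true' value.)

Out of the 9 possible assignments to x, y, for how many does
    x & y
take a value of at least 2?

x = 0, y = 0 ↦ 0  <
x = 0, y = 1 ↦ 0  <
x = 0, y = 2 ↦ 0  <
x = 1, y = 0 ↦ 0  <
x = 1, y = 1 ↦ 1  <
x = 1, y = 2 ↦ 1  <
x = 2, y = 0 ↦ 0  <
x = 2, y = 1 ↦ 1  <
x = 2, y = 2 ↦ 2  ≥
So 1 of the 9 assignments meets the threshold.

1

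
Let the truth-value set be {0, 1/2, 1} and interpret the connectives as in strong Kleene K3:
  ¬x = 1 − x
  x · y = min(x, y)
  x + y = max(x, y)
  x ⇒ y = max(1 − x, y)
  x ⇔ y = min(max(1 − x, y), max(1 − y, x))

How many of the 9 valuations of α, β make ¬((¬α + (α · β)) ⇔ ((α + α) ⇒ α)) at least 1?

1

α = 0, β = 0 ↦ 0  <
α = 0, β = 1/2 ↦ 0  <
α = 0, β = 1 ↦ 0  <
α = 1/2, β = 0 ↦ 1/2  <
α = 1/2, β = 1/2 ↦ 1/2  <
α = 1/2, β = 1 ↦ 1/2  <
α = 1, β = 0 ↦ 1  ≥
α = 1, β = 1/2 ↦ 1/2  <
α = 1, β = 1 ↦ 0  <
So 1 of the 9 assignments meets the threshold.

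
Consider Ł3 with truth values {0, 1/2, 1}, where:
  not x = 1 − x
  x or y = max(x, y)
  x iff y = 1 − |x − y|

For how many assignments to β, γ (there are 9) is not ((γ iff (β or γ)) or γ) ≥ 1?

1

β = 0, γ = 0 ↦ 0  <
β = 0, γ = 1/2 ↦ 0  <
β = 0, γ = 1 ↦ 0  <
β = 1/2, γ = 0 ↦ 1/2  <
β = 1/2, γ = 1/2 ↦ 0  <
β = 1/2, γ = 1 ↦ 0  <
β = 1, γ = 0 ↦ 1  ≥
β = 1, γ = 1/2 ↦ 1/2  <
β = 1, γ = 1 ↦ 0  <
So 1 of the 9 assignments meets the threshold.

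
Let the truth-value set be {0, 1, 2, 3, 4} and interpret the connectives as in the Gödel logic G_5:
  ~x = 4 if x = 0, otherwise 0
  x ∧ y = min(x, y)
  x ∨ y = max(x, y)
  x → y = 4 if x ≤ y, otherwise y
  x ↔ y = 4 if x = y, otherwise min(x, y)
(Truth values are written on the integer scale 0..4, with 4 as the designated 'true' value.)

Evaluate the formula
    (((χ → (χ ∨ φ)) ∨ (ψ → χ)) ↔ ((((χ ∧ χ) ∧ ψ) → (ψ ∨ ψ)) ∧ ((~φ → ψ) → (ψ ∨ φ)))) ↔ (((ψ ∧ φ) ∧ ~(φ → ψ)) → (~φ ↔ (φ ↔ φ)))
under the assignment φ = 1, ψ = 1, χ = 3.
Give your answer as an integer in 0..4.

χ ∨ φ = 3 ∨ 1 = 3
χ → (χ ∨ φ) = 3 → 3 = 4
ψ → χ = 1 → 3 = 4
(χ → (χ ∨ φ)) ∨ (ψ → χ) = 4 ∨ 4 = 4
χ ∧ χ = 3 ∧ 3 = 3
(χ ∧ χ) ∧ ψ = 3 ∧ 1 = 1
ψ ∨ ψ = 1 ∨ 1 = 1
((χ ∧ χ) ∧ ψ) → (ψ ∨ ψ) = 1 → 1 = 4
~φ = ~1 = 0
~φ → ψ = 0 → 1 = 4
ψ ∨ φ = 1 ∨ 1 = 1
(~φ → ψ) → (ψ ∨ φ) = 4 → 1 = 1
(((χ ∧ χ) ∧ ψ) → (ψ ∨ ψ)) ∧ ((~φ → ψ) → (ψ ∨ φ)) = 4 ∧ 1 = 1
((χ → (χ ∨ φ)) ∨ (ψ → χ)) ↔ ((((χ ∧ χ) ∧ ψ) → (ψ ∨ ψ)) ∧ ((~φ → ψ) → (ψ ∨ φ))) = 4 ↔ 1 = 1
ψ ∧ φ = 1 ∧ 1 = 1
φ → ψ = 1 → 1 = 4
~(φ → ψ) = ~4 = 0
(ψ ∧ φ) ∧ ~(φ → ψ) = 1 ∧ 0 = 0
~φ = ~1 = 0
φ ↔ φ = 1 ↔ 1 = 4
~φ ↔ (φ ↔ φ) = 0 ↔ 4 = 0
((ψ ∧ φ) ∧ ~(φ → ψ)) → (~φ ↔ (φ ↔ φ)) = 0 → 0 = 4
(((χ → (χ ∨ φ)) ∨ (ψ → χ)) ↔ ((((χ ∧ χ) ∧ ψ) → (ψ ∨ ψ)) ∧ ((~φ → ψ) → (ψ ∨ φ)))) ↔ (((ψ ∧ φ) ∧ ~(φ → ψ)) → (~φ ↔ (φ ↔ φ))) = 1 ↔ 4 = 1

1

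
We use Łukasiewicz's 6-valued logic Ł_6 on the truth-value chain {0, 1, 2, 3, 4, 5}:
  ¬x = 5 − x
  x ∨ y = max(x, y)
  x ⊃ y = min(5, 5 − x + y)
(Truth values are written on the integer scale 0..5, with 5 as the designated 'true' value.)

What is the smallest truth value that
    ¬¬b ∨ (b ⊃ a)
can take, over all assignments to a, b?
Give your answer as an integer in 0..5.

Take a = 0, b = 2:
¬b = ¬2 = 3
¬¬b = ¬3 = 2
b ⊃ a = 2 ⊃ 0 = 3
¬¬b ∨ (b ⊃ a) = 2 ∨ 3 = 3
No assignment yields a value below 3, so this is the minimum.

3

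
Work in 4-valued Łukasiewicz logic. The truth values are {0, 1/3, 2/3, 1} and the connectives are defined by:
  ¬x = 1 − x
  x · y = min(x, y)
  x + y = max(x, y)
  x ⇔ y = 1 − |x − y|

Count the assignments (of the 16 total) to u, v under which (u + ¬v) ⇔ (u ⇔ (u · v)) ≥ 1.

3

u = 0, v = 0 ↦ 1  ≥
u = 0, v = 1/3 ↦ 2/3  <
u = 0, v = 2/3 ↦ 1/3  <
u = 0, v = 1 ↦ 0  <
u = 1/3, v = 0 ↦ 2/3  <
u = 1/3, v = 1/3 ↦ 2/3  <
u = 1/3, v = 2/3 ↦ 1/3  <
u = 1/3, v = 1 ↦ 1/3  <
u = 2/3, v = 0 ↦ 1/3  <
u = 2/3, v = 1/3 ↦ 1  ≥
u = 2/3, v = 2/3 ↦ 2/3  <
u = 2/3, v = 1 ↦ 2/3  <
u = 1, v = 0 ↦ 0  <
u = 1, v = 1/3 ↦ 1/3  <
u = 1, v = 2/3 ↦ 2/3  <
u = 1, v = 1 ↦ 1  ≥
So 3 of the 16 assignments meet the threshold.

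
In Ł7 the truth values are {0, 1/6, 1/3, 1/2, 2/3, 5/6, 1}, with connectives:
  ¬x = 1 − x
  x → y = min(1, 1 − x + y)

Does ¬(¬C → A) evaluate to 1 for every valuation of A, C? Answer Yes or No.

No

Counterexample: take A = 0, C = 1/6.
¬C = ¬1/6 = 5/6
¬C → A = 5/6 → 0 = 1/6
¬(¬C → A) = ¬1/6 = 5/6
This gives 5/6 ≠ 1.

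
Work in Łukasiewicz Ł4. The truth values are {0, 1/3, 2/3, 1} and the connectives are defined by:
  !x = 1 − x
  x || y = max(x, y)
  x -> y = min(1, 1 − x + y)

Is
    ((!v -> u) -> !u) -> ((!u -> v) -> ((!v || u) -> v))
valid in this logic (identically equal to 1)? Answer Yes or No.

No

Counterexample: take u = 1/3, v = 0.
!v = !0 = 1
!v -> u = 1 -> 1/3 = 1/3
!u = !1/3 = 2/3
(!v -> u) -> !u = 1/3 -> 2/3 = 1
!u = !1/3 = 2/3
!u -> v = 2/3 -> 0 = 1/3
!v = !0 = 1
!v || u = 1 || 1/3 = 1
(!v || u) -> v = 1 -> 0 = 0
(!u -> v) -> ((!v || u) -> v) = 1/3 -> 0 = 2/3
((!v -> u) -> !u) -> ((!u -> v) -> ((!v || u) -> v)) = 1 -> 2/3 = 2/3
This gives 2/3 ≠ 1.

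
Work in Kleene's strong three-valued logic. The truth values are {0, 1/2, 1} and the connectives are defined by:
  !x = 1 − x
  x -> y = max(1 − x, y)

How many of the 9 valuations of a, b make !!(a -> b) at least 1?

5

a = 0, b = 0 ↦ 1  ≥
a = 0, b = 1/2 ↦ 1  ≥
a = 0, b = 1 ↦ 1  ≥
a = 1/2, b = 0 ↦ 1/2  <
a = 1/2, b = 1/2 ↦ 1/2  <
a = 1/2, b = 1 ↦ 1  ≥
a = 1, b = 0 ↦ 0  <
a = 1, b = 1/2 ↦ 1/2  <
a = 1, b = 1 ↦ 1  ≥
So 5 of the 9 assignments meet the threshold.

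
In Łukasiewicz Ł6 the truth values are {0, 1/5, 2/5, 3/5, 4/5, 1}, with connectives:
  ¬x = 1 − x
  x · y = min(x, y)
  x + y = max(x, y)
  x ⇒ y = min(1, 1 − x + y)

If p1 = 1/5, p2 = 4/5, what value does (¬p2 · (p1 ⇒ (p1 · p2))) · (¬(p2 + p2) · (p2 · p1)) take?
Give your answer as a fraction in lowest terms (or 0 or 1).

1/5

¬p2 = ¬4/5 = 1/5
p1 · p2 = 1/5 · 4/5 = 1/5
p1 ⇒ (p1 · p2) = 1/5 ⇒ 1/5 = 1
¬p2 · (p1 ⇒ (p1 · p2)) = 1/5 · 1 = 1/5
p2 + p2 = 4/5 + 4/5 = 4/5
¬(p2 + p2) = ¬4/5 = 1/5
p2 · p1 = 4/5 · 1/5 = 1/5
¬(p2 + p2) · (p2 · p1) = 1/5 · 1/5 = 1/5
(¬p2 · (p1 ⇒ (p1 · p2))) · (¬(p2 + p2) · (p2 · p1)) = 1/5 · 1/5 = 1/5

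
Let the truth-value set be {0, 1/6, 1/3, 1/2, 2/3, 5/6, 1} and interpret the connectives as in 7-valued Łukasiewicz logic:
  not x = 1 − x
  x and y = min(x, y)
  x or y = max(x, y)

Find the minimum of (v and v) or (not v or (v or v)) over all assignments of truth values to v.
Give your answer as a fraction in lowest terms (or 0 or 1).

Take v = 1/2:
v and v = 1/2 and 1/2 = 1/2
not v = not 1/2 = 1/2
v or v = 1/2 or 1/2 = 1/2
not v or (v or v) = 1/2 or 1/2 = 1/2
(v and v) or (not v or (v or v)) = 1/2 or 1/2 = 1/2
No assignment yields a value below 1/2, so this is the minimum.

1/2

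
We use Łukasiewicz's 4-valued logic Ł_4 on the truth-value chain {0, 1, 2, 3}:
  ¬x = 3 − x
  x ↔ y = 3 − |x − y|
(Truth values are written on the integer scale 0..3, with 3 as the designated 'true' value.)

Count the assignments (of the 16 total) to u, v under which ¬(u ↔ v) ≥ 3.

u = 0, v = 0 ↦ 0  <
u = 0, v = 1 ↦ 1  <
u = 0, v = 2 ↦ 2  <
u = 0, v = 3 ↦ 3  ≥
u = 1, v = 0 ↦ 1  <
u = 1, v = 1 ↦ 0  <
u = 1, v = 2 ↦ 1  <
u = 1, v = 3 ↦ 2  <
u = 2, v = 0 ↦ 2  <
u = 2, v = 1 ↦ 1  <
u = 2, v = 2 ↦ 0  <
u = 2, v = 3 ↦ 1  <
u = 3, v = 0 ↦ 3  ≥
u = 3, v = 1 ↦ 2  <
u = 3, v = 2 ↦ 1  <
u = 3, v = 3 ↦ 0  <
So 2 of the 16 assignments meet the threshold.

2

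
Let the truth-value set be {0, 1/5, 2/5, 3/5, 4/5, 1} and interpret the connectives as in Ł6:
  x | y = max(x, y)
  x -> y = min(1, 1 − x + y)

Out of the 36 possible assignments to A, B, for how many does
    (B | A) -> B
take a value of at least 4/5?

26

value 1: 21 assignments (counts)
value 4/5: 5 assignments (counts)
value 3/5: 4 assignments
value 2/5: 3 assignments
value 1/5: 2 assignments
value 0: 1 assignment
So 26 of the 36 assignments meet the threshold.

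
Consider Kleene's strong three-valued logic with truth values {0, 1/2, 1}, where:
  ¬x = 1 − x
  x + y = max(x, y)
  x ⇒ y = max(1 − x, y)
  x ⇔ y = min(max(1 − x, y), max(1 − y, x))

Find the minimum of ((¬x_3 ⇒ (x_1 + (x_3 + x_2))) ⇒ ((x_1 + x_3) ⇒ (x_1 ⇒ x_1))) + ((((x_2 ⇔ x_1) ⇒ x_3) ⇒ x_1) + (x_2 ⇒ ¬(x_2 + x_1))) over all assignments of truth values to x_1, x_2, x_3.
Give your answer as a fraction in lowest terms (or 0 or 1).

1/2

Take x_1 = 1/2, x_2 = 1/2, x_3 = 0:
¬x_3 = ¬0 = 1
x_3 + x_2 = 0 + 1/2 = 1/2
x_1 + (x_3 + x_2) = 1/2 + 1/2 = 1/2
¬x_3 ⇒ (x_1 + (x_3 + x_2)) = 1 ⇒ 1/2 = 1/2
x_1 + x_3 = 1/2 + 0 = 1/2
x_1 ⇒ x_1 = 1/2 ⇒ 1/2 = 1/2
(x_1 + x_3) ⇒ (x_1 ⇒ x_1) = 1/2 ⇒ 1/2 = 1/2
(¬x_3 ⇒ (x_1 + (x_3 + x_2))) ⇒ ((x_1 + x_3) ⇒ (x_1 ⇒ x_1)) = 1/2 ⇒ 1/2 = 1/2
x_2 ⇔ x_1 = 1/2 ⇔ 1/2 = 1/2
(x_2 ⇔ x_1) ⇒ x_3 = 1/2 ⇒ 0 = 1/2
((x_2 ⇔ x_1) ⇒ x_3) ⇒ x_1 = 1/2 ⇒ 1/2 = 1/2
x_2 + x_1 = 1/2 + 1/2 = 1/2
¬(x_2 + x_1) = ¬1/2 = 1/2
x_2 ⇒ ¬(x_2 + x_1) = 1/2 ⇒ 1/2 = 1/2
(((x_2 ⇔ x_1) ⇒ x_3) ⇒ x_1) + (x_2 ⇒ ¬(x_2 + x_1)) = 1/2 + 1/2 = 1/2
((¬x_3 ⇒ (x_1 + (x_3 + x_2))) ⇒ ((x_1 + x_3) ⇒ (x_1 ⇒ x_1))) + ((((x_2 ⇔ x_1) ⇒ x_3) ⇒ x_1) + (x_2 ⇒ ¬(x_2 + x_1))) = 1/2 + 1/2 = 1/2
No assignment yields a value below 1/2, so this is the minimum.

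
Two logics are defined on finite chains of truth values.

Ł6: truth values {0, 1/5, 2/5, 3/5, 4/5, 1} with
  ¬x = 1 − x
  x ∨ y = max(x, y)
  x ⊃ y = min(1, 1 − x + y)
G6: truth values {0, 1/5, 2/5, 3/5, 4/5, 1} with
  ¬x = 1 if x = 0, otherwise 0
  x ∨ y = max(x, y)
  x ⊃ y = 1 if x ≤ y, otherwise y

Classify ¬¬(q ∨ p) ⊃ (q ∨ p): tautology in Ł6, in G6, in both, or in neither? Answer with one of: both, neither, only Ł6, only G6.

In Ł6: every assignment gives 1 — tautology.
In G6: at p = 0, q = 1/5 the value is 1/5 — not a tautology.

only Ł6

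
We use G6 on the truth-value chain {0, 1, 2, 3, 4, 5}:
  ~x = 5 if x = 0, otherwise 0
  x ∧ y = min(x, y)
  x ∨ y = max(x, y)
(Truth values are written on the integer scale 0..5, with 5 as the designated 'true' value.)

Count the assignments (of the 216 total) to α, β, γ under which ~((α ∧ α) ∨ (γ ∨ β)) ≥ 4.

1

value 5: 1 assignment (counts)
value 0: 215 assignments
So 1 of the 216 assignments meets the threshold.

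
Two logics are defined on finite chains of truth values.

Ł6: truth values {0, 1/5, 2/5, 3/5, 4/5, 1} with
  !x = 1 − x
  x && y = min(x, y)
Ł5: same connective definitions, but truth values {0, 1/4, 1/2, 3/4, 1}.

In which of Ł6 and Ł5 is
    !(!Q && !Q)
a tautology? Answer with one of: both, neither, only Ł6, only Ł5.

In Ł6: at Q = 0 the value is 0 — not a tautology.
In Ł5: at Q = 0 the value is 0 — not a tautology.

neither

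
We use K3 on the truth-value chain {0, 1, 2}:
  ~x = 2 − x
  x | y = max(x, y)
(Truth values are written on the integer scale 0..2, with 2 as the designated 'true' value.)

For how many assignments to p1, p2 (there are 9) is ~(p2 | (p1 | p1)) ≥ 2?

1

p1 = 0, p2 = 0 ↦ 2  ≥
p1 = 0, p2 = 1 ↦ 1  <
p1 = 0, p2 = 2 ↦ 0  <
p1 = 1, p2 = 0 ↦ 1  <
p1 = 1, p2 = 1 ↦ 1  <
p1 = 1, p2 = 2 ↦ 0  <
p1 = 2, p2 = 0 ↦ 0  <
p1 = 2, p2 = 1 ↦ 0  <
p1 = 2, p2 = 2 ↦ 0  <
So 1 of the 9 assignments meets the threshold.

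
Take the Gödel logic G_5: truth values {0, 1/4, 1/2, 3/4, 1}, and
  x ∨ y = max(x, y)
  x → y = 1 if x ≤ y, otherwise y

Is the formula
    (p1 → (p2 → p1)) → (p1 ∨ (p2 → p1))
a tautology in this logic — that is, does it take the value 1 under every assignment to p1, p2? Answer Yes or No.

Counterexample: take p1 = 0, p2 = 1/4.
p2 → p1 = 1/4 → 0 = 0
p1 → (p2 → p1) = 0 → 0 = 1
p2 → p1 = 1/4 → 0 = 0
p1 ∨ (p2 → p1) = 0 ∨ 0 = 0
(p1 → (p2 → p1)) → (p1 ∨ (p2 → p1)) = 1 → 0 = 0
This gives 0 ≠ 1.

No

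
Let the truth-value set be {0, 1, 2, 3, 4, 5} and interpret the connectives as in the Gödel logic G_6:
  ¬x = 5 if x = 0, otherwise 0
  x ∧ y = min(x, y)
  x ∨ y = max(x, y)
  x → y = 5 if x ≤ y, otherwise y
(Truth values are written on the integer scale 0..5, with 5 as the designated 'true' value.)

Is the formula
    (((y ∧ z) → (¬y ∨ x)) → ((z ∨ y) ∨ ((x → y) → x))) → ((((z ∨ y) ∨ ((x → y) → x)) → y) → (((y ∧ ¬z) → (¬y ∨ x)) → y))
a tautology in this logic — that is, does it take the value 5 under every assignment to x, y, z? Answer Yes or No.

No

Counterexample: take x = 0, y = 1, z = 1.
y ∧ z = 1 ∧ 1 = 1
¬y = ¬1 = 0
¬y ∨ x = 0 ∨ 0 = 0
(y ∧ z) → (¬y ∨ x) = 1 → 0 = 0
z ∨ y = 1 ∨ 1 = 1
x → y = 0 → 1 = 5
(x → y) → x = 5 → 0 = 0
(z ∨ y) ∨ ((x → y) → x) = 1 ∨ 0 = 1
((y ∧ z) → (¬y ∨ x)) → ((z ∨ y) ∨ ((x → y) → x)) = 0 → 1 = 5
z ∨ y = 1 ∨ 1 = 1
x → y = 0 → 1 = 5
(x → y) → x = 5 → 0 = 0
(z ∨ y) ∨ ((x → y) → x) = 1 ∨ 0 = 1
((z ∨ y) ∨ ((x → y) → x)) → y = 1 → 1 = 5
¬z = ¬1 = 0
y ∧ ¬z = 1 ∧ 0 = 0
¬y = ¬1 = 0
¬y ∨ x = 0 ∨ 0 = 0
(y ∧ ¬z) → (¬y ∨ x) = 0 → 0 = 5
((y ∧ ¬z) → (¬y ∨ x)) → y = 5 → 1 = 1
(((z ∨ y) ∨ ((x → y) → x)) → y) → (((y ∧ ¬z) → (¬y ∨ x)) → y) = 5 → 1 = 1
(((y ∧ z) → (¬y ∨ x)) → ((z ∨ y) ∨ ((x → y) → x))) → ((((z ∨ y) ∨ ((x → y) → x)) → y) → (((y ∧ ¬z) → (¬y ∨ x)) → y)) = 5 → 1 = 1
This gives 1 ≠ 5.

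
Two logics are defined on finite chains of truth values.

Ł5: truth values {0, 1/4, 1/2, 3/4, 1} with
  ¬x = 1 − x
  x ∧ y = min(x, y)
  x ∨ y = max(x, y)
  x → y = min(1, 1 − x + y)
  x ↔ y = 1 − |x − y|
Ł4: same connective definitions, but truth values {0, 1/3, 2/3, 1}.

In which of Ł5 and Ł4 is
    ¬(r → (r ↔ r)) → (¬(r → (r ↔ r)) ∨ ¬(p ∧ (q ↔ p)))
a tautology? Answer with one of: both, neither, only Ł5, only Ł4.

In Ł5: every assignment gives 1 — tautology.
In Ł4: every assignment gives 1 — tautology.

both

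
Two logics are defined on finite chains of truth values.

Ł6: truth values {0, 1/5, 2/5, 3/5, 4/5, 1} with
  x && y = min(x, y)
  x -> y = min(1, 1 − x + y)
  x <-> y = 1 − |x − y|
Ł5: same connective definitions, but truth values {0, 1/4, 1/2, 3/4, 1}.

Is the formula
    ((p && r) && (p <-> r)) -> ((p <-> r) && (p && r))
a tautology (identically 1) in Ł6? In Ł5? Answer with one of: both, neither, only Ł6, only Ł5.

In Ł6: every assignment gives 1 — tautology.
In Ł5: every assignment gives 1 — tautology.

both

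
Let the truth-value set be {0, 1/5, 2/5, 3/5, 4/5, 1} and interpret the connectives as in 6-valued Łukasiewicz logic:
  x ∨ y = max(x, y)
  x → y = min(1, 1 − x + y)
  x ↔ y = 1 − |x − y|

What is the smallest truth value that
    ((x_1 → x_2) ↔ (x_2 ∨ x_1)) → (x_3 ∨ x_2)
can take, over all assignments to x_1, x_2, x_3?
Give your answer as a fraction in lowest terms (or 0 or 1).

Take x_1 = 2/5, x_2 = 0, x_3 = 0:
x_1 → x_2 = 2/5 → 0 = 3/5
x_2 ∨ x_1 = 0 ∨ 2/5 = 2/5
(x_1 → x_2) ↔ (x_2 ∨ x_1) = 3/5 ↔ 2/5 = 4/5
x_3 ∨ x_2 = 0 ∨ 0 = 0
((x_1 → x_2) ↔ (x_2 ∨ x_1)) → (x_3 ∨ x_2) = 4/5 → 0 = 1/5
No assignment yields a value below 1/5, so this is the minimum.

1/5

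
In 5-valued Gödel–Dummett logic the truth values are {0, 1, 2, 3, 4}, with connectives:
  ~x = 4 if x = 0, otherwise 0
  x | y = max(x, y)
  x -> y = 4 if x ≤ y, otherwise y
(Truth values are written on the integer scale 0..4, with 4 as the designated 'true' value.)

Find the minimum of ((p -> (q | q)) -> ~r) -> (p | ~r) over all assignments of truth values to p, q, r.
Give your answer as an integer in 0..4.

1

Take p = 1, q = 0, r = 1:
q | q = 0 | 0 = 0
p -> (q | q) = 1 -> 0 = 0
~r = ~1 = 0
(p -> (q | q)) -> ~r = 0 -> 0 = 4
~r = ~1 = 0
p | ~r = 1 | 0 = 1
((p -> (q | q)) -> ~r) -> (p | ~r) = 4 -> 1 = 1
No assignment yields a value below 1, so this is the minimum.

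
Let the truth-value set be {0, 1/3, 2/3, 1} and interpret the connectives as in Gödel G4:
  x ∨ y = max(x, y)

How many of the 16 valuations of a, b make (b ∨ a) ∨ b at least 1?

a = 0, b = 0 ↦ 0  <
a = 0, b = 1/3 ↦ 1/3  <
a = 0, b = 2/3 ↦ 2/3  <
a = 0, b = 1 ↦ 1  ≥
a = 1/3, b = 0 ↦ 1/3  <
a = 1/3, b = 1/3 ↦ 1/3  <
a = 1/3, b = 2/3 ↦ 2/3  <
a = 1/3, b = 1 ↦ 1  ≥
a = 2/3, b = 0 ↦ 2/3  <
a = 2/3, b = 1/3 ↦ 2/3  <
a = 2/3, b = 2/3 ↦ 2/3  <
a = 2/3, b = 1 ↦ 1  ≥
a = 1, b = 0 ↦ 1  ≥
a = 1, b = 1/3 ↦ 1  ≥
a = 1, b = 2/3 ↦ 1  ≥
a = 1, b = 1 ↦ 1  ≥
So 7 of the 16 assignments meet the threshold.

7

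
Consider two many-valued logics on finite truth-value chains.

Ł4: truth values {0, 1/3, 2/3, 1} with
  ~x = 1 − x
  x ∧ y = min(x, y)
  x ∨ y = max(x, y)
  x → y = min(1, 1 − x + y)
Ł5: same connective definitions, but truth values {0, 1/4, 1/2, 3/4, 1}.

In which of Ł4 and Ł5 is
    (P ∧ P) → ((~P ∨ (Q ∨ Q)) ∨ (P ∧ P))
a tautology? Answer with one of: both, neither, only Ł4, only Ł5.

both

In Ł4: every assignment gives 1 — tautology.
In Ł5: every assignment gives 1 — tautology.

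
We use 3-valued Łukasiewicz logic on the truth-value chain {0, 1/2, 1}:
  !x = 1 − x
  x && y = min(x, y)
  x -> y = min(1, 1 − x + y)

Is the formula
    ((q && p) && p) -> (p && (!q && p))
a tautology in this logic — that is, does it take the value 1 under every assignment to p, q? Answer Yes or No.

Counterexample: take p = 1/2, q = 1.
q && p = 1 && 1/2 = 1/2
(q && p) && p = 1/2 && 1/2 = 1/2
!q = !1 = 0
!q && p = 0 && 1/2 = 0
p && (!q && p) = 1/2 && 0 = 0
((q && p) && p) -> (p && (!q && p)) = 1/2 -> 0 = 1/2
This gives 1/2 ≠ 1.

No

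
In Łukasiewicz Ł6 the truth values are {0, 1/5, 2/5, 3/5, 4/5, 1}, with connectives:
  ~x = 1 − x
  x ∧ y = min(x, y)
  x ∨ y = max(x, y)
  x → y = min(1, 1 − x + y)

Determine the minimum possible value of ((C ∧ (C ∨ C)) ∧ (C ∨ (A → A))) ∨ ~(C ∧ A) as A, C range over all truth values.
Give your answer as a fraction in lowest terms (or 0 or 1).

Take A = 2/5, C = 2/5:
C ∨ C = 2/5 ∨ 2/5 = 2/5
C ∧ (C ∨ C) = 2/5 ∧ 2/5 = 2/5
A → A = 2/5 → 2/5 = 1
C ∨ (A → A) = 2/5 ∨ 1 = 1
(C ∧ (C ∨ C)) ∧ (C ∨ (A → A)) = 2/5 ∧ 1 = 2/5
C ∧ A = 2/5 ∧ 2/5 = 2/5
~(C ∧ A) = ~2/5 = 3/5
((C ∧ (C ∨ C)) ∧ (C ∨ (A → A))) ∨ ~(C ∧ A) = 2/5 ∨ 3/5 = 3/5
No assignment yields a value below 3/5, so this is the minimum.

3/5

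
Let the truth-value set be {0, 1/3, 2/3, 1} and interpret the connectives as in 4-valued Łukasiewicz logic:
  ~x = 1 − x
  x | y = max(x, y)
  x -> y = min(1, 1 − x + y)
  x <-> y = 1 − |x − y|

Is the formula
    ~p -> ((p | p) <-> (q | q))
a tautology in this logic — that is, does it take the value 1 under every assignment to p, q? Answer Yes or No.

Counterexample: take p = 0, q = 1/3.
~p = ~0 = 1
p | p = 0 | 0 = 0
q | q = 1/3 | 1/3 = 1/3
(p | p) <-> (q | q) = 0 <-> 1/3 = 2/3
~p -> ((p | p) <-> (q | q)) = 1 -> 2/3 = 2/3
This gives 2/3 ≠ 1.

No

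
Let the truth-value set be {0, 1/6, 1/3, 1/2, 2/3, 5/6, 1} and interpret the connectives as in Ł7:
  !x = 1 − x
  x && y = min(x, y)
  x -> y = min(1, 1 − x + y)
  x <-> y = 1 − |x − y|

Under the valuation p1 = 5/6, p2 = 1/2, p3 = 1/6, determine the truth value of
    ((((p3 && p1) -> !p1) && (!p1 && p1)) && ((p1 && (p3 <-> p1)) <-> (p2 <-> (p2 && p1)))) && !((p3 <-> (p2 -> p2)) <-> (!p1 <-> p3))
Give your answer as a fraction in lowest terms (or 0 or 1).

p3 && p1 = 1/6 && 5/6 = 1/6
!p1 = !5/6 = 1/6
(p3 && p1) -> !p1 = 1/6 -> 1/6 = 1
!p1 = !5/6 = 1/6
!p1 && p1 = 1/6 && 5/6 = 1/6
((p3 && p1) -> !p1) && (!p1 && p1) = 1 && 1/6 = 1/6
p3 <-> p1 = 1/6 <-> 5/6 = 1/3
p1 && (p3 <-> p1) = 5/6 && 1/3 = 1/3
p2 && p1 = 1/2 && 5/6 = 1/2
p2 <-> (p2 && p1) = 1/2 <-> 1/2 = 1
(p1 && (p3 <-> p1)) <-> (p2 <-> (p2 && p1)) = 1/3 <-> 1 = 1/3
(((p3 && p1) -> !p1) && (!p1 && p1)) && ((p1 && (p3 <-> p1)) <-> (p2 <-> (p2 && p1))) = 1/6 && 1/3 = 1/6
p2 -> p2 = 1/2 -> 1/2 = 1
p3 <-> (p2 -> p2) = 1/6 <-> 1 = 1/6
!p1 = !5/6 = 1/6
!p1 <-> p3 = 1/6 <-> 1/6 = 1
(p3 <-> (p2 -> p2)) <-> (!p1 <-> p3) = 1/6 <-> 1 = 1/6
!((p3 <-> (p2 -> p2)) <-> (!p1 <-> p3)) = !1/6 = 5/6
((((p3 && p1) -> !p1) && (!p1 && p1)) && ((p1 && (p3 <-> p1)) <-> (p2 <-> (p2 && p1)))) && !((p3 <-> (p2 -> p2)) <-> (!p1 <-> p3)) = 1/6 && 5/6 = 1/6

1/6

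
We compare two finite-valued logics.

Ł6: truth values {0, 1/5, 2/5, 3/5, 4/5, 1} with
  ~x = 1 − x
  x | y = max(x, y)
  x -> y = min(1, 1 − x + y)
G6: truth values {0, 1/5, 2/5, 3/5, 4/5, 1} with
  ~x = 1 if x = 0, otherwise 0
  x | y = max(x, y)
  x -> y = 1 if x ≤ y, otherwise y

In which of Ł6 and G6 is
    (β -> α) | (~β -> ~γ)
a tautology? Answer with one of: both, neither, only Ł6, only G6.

only G6

In Ł6: at α = 0, β = 1/5, γ = 2/5 the value is 4/5 — not a tautology.
In G6: every assignment gives 1 — tautology.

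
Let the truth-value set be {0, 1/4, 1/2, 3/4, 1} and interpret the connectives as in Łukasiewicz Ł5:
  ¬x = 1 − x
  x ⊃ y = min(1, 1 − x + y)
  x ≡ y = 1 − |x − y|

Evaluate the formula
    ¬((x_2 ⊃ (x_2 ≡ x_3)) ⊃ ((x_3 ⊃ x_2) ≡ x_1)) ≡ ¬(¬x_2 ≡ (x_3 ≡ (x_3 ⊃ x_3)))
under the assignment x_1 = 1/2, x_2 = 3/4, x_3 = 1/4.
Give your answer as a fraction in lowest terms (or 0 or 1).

x_2 ≡ x_3 = 3/4 ≡ 1/4 = 1/2
x_2 ⊃ (x_2 ≡ x_3) = 3/4 ⊃ 1/2 = 3/4
x_3 ⊃ x_2 = 1/4 ⊃ 3/4 = 1
(x_3 ⊃ x_2) ≡ x_1 = 1 ≡ 1/2 = 1/2
(x_2 ⊃ (x_2 ≡ x_3)) ⊃ ((x_3 ⊃ x_2) ≡ x_1) = 3/4 ⊃ 1/2 = 3/4
¬((x_2 ⊃ (x_2 ≡ x_3)) ⊃ ((x_3 ⊃ x_2) ≡ x_1)) = ¬3/4 = 1/4
¬x_2 = ¬3/4 = 1/4
x_3 ⊃ x_3 = 1/4 ⊃ 1/4 = 1
x_3 ≡ (x_3 ⊃ x_3) = 1/4 ≡ 1 = 1/4
¬x_2 ≡ (x_3 ≡ (x_3 ⊃ x_3)) = 1/4 ≡ 1/4 = 1
¬(¬x_2 ≡ (x_3 ≡ (x_3 ⊃ x_3))) = ¬1 = 0
¬((x_2 ⊃ (x_2 ≡ x_3)) ⊃ ((x_3 ⊃ x_2) ≡ x_1)) ≡ ¬(¬x_2 ≡ (x_3 ≡ (x_3 ⊃ x_3))) = 1/4 ≡ 0 = 3/4

3/4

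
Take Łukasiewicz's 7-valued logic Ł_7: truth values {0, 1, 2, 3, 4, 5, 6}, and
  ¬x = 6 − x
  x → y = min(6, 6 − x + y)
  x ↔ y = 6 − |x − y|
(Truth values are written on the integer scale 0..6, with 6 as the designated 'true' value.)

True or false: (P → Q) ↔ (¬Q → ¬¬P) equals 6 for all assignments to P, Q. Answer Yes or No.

No

Counterexample: take P = 0, Q = 0.
P → Q = 0 → 0 = 6
¬Q = ¬0 = 6
¬P = ¬0 = 6
¬¬P = ¬6 = 0
¬Q → ¬¬P = 6 → 0 = 0
(P → Q) ↔ (¬Q → ¬¬P) = 6 ↔ 0 = 0
This gives 0 ≠ 6.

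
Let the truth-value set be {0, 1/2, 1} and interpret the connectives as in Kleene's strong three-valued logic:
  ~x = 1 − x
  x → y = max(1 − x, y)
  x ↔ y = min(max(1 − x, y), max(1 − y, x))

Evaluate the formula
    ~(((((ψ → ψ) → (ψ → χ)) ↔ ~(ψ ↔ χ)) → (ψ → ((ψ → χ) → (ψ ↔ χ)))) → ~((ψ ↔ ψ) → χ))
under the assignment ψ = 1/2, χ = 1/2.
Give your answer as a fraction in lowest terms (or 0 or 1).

ψ → ψ = 1/2 → 1/2 = 1/2
ψ → χ = 1/2 → 1/2 = 1/2
(ψ → ψ) → (ψ → χ) = 1/2 → 1/2 = 1/2
ψ ↔ χ = 1/2 ↔ 1/2 = 1/2
~(ψ ↔ χ) = ~1/2 = 1/2
((ψ → ψ) → (ψ → χ)) ↔ ~(ψ ↔ χ) = 1/2 ↔ 1/2 = 1/2
ψ → χ = 1/2 → 1/2 = 1/2
ψ ↔ χ = 1/2 ↔ 1/2 = 1/2
(ψ → χ) → (ψ ↔ χ) = 1/2 → 1/2 = 1/2
ψ → ((ψ → χ) → (ψ ↔ χ)) = 1/2 → 1/2 = 1/2
(((ψ → ψ) → (ψ → χ)) ↔ ~(ψ ↔ χ)) → (ψ → ((ψ → χ) → (ψ ↔ χ))) = 1/2 → 1/2 = 1/2
ψ ↔ ψ = 1/2 ↔ 1/2 = 1/2
(ψ ↔ ψ) → χ = 1/2 → 1/2 = 1/2
~((ψ ↔ ψ) → χ) = ~1/2 = 1/2
((((ψ → ψ) → (ψ → χ)) ↔ ~(ψ ↔ χ)) → (ψ → ((ψ → χ) → (ψ ↔ χ)))) → ~((ψ ↔ ψ) → χ) = 1/2 → 1/2 = 1/2
~(((((ψ → ψ) → (ψ → χ)) ↔ ~(ψ ↔ χ)) → (ψ → ((ψ → χ) → (ψ ↔ χ)))) → ~((ψ ↔ ψ) → χ)) = ~1/2 = 1/2

1/2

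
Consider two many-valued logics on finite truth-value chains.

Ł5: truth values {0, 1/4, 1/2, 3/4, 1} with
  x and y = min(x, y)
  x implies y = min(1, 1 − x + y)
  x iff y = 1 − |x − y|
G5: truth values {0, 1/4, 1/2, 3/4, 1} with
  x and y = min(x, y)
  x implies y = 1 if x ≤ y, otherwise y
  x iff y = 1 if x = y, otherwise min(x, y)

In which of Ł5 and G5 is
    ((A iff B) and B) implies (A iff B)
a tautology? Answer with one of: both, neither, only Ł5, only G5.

both

In Ł5: every assignment gives 1 — tautology.
In G5: every assignment gives 1 — tautology.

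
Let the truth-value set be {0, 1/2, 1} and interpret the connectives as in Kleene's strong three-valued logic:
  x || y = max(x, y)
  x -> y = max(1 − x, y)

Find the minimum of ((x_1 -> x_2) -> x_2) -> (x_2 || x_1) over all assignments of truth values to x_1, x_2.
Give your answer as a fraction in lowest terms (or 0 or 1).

Take x_1 = 0, x_2 = 1/2:
x_1 -> x_2 = 0 -> 1/2 = 1
(x_1 -> x_2) -> x_2 = 1 -> 1/2 = 1/2
x_2 || x_1 = 1/2 || 0 = 1/2
((x_1 -> x_2) -> x_2) -> (x_2 || x_1) = 1/2 -> 1/2 = 1/2
No assignment yields a value below 1/2, so this is the minimum.

1/2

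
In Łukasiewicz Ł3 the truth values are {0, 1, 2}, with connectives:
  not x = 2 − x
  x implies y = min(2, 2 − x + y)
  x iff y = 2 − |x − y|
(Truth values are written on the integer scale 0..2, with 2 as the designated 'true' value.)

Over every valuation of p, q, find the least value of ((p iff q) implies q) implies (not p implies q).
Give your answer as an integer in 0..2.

Take p = 0, q = 1:
p iff q = 0 iff 1 = 1
(p iff q) implies q = 1 implies 1 = 2
not p = not 0 = 2
not p implies q = 2 implies 1 = 1
((p iff q) implies q) implies (not p implies q) = 2 implies 1 = 1
No assignment yields a value below 1, so this is the minimum.

1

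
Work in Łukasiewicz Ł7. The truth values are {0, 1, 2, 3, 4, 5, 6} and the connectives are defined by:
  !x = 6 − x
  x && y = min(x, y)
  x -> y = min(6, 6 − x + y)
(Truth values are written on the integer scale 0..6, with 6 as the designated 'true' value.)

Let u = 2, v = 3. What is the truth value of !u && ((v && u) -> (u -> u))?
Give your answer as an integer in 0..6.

!u = !2 = 4
v && u = 3 && 2 = 2
u -> u = 2 -> 2 = 6
(v && u) -> (u -> u) = 2 -> 6 = 6
!u && ((v && u) -> (u -> u)) = 4 && 6 = 4

4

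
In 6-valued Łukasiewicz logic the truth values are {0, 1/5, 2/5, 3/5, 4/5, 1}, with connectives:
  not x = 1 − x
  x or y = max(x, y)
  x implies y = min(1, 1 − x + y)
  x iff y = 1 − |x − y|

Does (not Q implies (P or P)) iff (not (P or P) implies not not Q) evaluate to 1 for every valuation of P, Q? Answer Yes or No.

At P = 4/5, Q = 1, for instance:
not Q = not 1 = 0
P or P = 4/5 or 4/5 = 4/5
not Q implies (P or P) = 0 implies 4/5 = 1
not (P or P) = not 4/5 = 1/5
not not Q = not 0 = 1
not (P or P) implies not not Q = 1/5 implies 1 = 1
(not Q implies (P or P)) iff (not (P or P) implies not not Q) = 1 iff 1 = 1
and checking the remaining 35 assignments likewise gives ≥ 1 in every case.

Yes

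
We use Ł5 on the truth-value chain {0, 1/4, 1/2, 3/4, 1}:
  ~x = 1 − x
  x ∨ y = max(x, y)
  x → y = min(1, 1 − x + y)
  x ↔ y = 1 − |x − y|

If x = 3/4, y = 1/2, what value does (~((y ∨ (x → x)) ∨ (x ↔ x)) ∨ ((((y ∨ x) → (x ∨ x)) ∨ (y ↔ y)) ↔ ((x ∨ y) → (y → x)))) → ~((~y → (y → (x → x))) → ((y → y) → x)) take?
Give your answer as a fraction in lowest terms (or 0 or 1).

x → x = 3/4 → 3/4 = 1
y ∨ (x → x) = 1/2 ∨ 1 = 1
x ↔ x = 3/4 ↔ 3/4 = 1
(y ∨ (x → x)) ∨ (x ↔ x) = 1 ∨ 1 = 1
~((y ∨ (x → x)) ∨ (x ↔ x)) = ~1 = 0
y ∨ x = 1/2 ∨ 3/4 = 3/4
x ∨ x = 3/4 ∨ 3/4 = 3/4
(y ∨ x) → (x ∨ x) = 3/4 → 3/4 = 1
y ↔ y = 1/2 ↔ 1/2 = 1
((y ∨ x) → (x ∨ x)) ∨ (y ↔ y) = 1 ∨ 1 = 1
x ∨ y = 3/4 ∨ 1/2 = 3/4
y → x = 1/2 → 3/4 = 1
(x ∨ y) → (y → x) = 3/4 → 1 = 1
(((y ∨ x) → (x ∨ x)) ∨ (y ↔ y)) ↔ ((x ∨ y) → (y → x)) = 1 ↔ 1 = 1
~((y ∨ (x → x)) ∨ (x ↔ x)) ∨ ((((y ∨ x) → (x ∨ x)) ∨ (y ↔ y)) ↔ ((x ∨ y) → (y → x))) = 0 ∨ 1 = 1
~y = ~1/2 = 1/2
x → x = 3/4 → 3/4 = 1
y → (x → x) = 1/2 → 1 = 1
~y → (y → (x → x)) = 1/2 → 1 = 1
y → y = 1/2 → 1/2 = 1
(y → y) → x = 1 → 3/4 = 3/4
(~y → (y → (x → x))) → ((y → y) → x) = 1 → 3/4 = 3/4
~((~y → (y → (x → x))) → ((y → y) → x)) = ~3/4 = 1/4
(~((y ∨ (x → x)) ∨ (x ↔ x)) ∨ ((((y ∨ x) → (x ∨ x)) ∨ (y ↔ y)) ↔ ((x ∨ y) → (y → x)))) → ~((~y → (y → (x → x))) → ((y → y) → x)) = 1 → 1/4 = 1/4

1/4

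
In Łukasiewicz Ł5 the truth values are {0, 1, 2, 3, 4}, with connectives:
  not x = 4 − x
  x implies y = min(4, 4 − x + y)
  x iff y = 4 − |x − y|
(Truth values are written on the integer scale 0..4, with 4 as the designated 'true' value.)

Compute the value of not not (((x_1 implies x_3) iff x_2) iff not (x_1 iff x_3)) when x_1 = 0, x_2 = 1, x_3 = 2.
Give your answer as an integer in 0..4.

x_1 implies x_3 = 0 implies 2 = 4
(x_1 implies x_3) iff x_2 = 4 iff 1 = 1
x_1 iff x_3 = 0 iff 2 = 2
not (x_1 iff x_3) = not 2 = 2
((x_1 implies x_3) iff x_2) iff not (x_1 iff x_3) = 1 iff 2 = 3
not (((x_1 implies x_3) iff x_2) iff not (x_1 iff x_3)) = not 3 = 1
not not (((x_1 implies x_3) iff x_2) iff not (x_1 iff x_3)) = not 1 = 3

3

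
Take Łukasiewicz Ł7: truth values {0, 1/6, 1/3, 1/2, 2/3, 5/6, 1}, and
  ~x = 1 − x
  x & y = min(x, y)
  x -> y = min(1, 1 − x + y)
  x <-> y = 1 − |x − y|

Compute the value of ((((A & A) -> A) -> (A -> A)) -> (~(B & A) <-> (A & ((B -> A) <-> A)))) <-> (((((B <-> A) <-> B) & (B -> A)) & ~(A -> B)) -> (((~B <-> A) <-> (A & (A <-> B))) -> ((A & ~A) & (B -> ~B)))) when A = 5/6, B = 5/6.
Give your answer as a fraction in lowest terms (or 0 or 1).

A & A = 5/6 & 5/6 = 5/6
(A & A) -> A = 5/6 -> 5/6 = 1
A -> A = 5/6 -> 5/6 = 1
((A & A) -> A) -> (A -> A) = 1 -> 1 = 1
B & A = 5/6 & 5/6 = 5/6
~(B & A) = ~5/6 = 1/6
B -> A = 5/6 -> 5/6 = 1
(B -> A) <-> A = 1 <-> 5/6 = 5/6
A & ((B -> A) <-> A) = 5/6 & 5/6 = 5/6
~(B & A) <-> (A & ((B -> A) <-> A)) = 1/6 <-> 5/6 = 1/3
(((A & A) -> A) -> (A -> A)) -> (~(B & A) <-> (A & ((B -> A) <-> A))) = 1 -> 1/3 = 1/3
B <-> A = 5/6 <-> 5/6 = 1
(B <-> A) <-> B = 1 <-> 5/6 = 5/6
B -> A = 5/6 -> 5/6 = 1
((B <-> A) <-> B) & (B -> A) = 5/6 & 1 = 5/6
A -> B = 5/6 -> 5/6 = 1
~(A -> B) = ~1 = 0
(((B <-> A) <-> B) & (B -> A)) & ~(A -> B) = 5/6 & 0 = 0
~B = ~5/6 = 1/6
~B <-> A = 1/6 <-> 5/6 = 1/3
A <-> B = 5/6 <-> 5/6 = 1
A & (A <-> B) = 5/6 & 1 = 5/6
(~B <-> A) <-> (A & (A <-> B)) = 1/3 <-> 5/6 = 1/2
~A = ~5/6 = 1/6
A & ~A = 5/6 & 1/6 = 1/6
~B = ~5/6 = 1/6
B -> ~B = 5/6 -> 1/6 = 1/3
(A & ~A) & (B -> ~B) = 1/6 & 1/3 = 1/6
((~B <-> A) <-> (A & (A <-> B))) -> ((A & ~A) & (B -> ~B)) = 1/2 -> 1/6 = 2/3
((((B <-> A) <-> B) & (B -> A)) & ~(A -> B)) -> (((~B <-> A) <-> (A & (A <-> B))) -> ((A & ~A) & (B -> ~B))) = 0 -> 2/3 = 1
((((A & A) -> A) -> (A -> A)) -> (~(B & A) <-> (A & ((B -> A) <-> A)))) <-> (((((B <-> A) <-> B) & (B -> A)) & ~(A -> B)) -> (((~B <-> A) <-> (A & (A <-> B))) -> ((A & ~A) & (B -> ~B)))) = 1/3 <-> 1 = 1/3

1/3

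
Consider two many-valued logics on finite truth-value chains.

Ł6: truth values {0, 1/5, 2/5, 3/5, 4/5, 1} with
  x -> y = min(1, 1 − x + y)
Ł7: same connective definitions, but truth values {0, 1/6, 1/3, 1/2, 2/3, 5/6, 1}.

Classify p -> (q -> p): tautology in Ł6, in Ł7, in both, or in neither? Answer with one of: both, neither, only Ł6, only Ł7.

In Ł6: every assignment gives 1 — tautology.
In Ł7: every assignment gives 1 — tautology.

both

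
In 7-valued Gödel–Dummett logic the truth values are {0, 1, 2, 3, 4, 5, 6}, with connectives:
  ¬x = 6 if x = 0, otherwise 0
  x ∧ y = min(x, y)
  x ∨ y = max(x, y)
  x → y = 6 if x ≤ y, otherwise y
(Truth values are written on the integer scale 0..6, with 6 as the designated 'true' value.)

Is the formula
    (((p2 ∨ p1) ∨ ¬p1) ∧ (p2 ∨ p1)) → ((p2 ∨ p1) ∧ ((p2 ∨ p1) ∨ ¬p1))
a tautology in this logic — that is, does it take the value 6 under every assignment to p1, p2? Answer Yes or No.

Yes

At p1 = 2, p2 = 4, for instance:
p2 ∨ p1 = 4 ∨ 2 = 4
¬p1 = ¬2 = 0
(p2 ∨ p1) ∨ ¬p1 = 4 ∨ 0 = 4
p2 ∨ p1 = 4 ∨ 2 = 4
((p2 ∨ p1) ∨ ¬p1) ∧ (p2 ∨ p1) = 4 ∧ 4 = 4
(p2 ∨ p1) ∧ ((p2 ∨ p1) ∨ ¬p1) = 4 ∧ 4 = 4
(((p2 ∨ p1) ∨ ¬p1) ∧ (p2 ∨ p1)) → ((p2 ∨ p1) ∧ ((p2 ∨ p1) ∨ ¬p1)) = 4 → 4 = 6
and checking the remaining 48 assignments likewise gives ≥ 6 in every case.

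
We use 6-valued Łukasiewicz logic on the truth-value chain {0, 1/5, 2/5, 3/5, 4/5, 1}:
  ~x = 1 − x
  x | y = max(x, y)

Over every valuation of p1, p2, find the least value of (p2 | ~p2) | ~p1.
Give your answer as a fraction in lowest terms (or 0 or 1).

Take p1 = 2/5, p2 = 2/5:
~p2 = ~2/5 = 3/5
p2 | ~p2 = 2/5 | 3/5 = 3/5
~p1 = ~2/5 = 3/5
(p2 | ~p2) | ~p1 = 3/5 | 3/5 = 3/5
No assignment yields a value below 3/5, so this is the minimum.

3/5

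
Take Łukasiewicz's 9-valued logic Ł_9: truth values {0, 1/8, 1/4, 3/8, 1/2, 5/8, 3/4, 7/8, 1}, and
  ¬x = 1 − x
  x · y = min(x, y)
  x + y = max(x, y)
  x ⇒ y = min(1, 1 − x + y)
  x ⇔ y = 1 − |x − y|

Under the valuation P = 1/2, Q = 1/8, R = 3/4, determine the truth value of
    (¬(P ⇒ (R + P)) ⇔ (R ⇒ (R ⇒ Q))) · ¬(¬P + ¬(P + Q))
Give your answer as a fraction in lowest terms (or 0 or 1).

R + P = 3/4 + 1/2 = 3/4
P ⇒ (R + P) = 1/2 ⇒ 3/4 = 1
¬(P ⇒ (R + P)) = ¬1 = 0
R ⇒ Q = 3/4 ⇒ 1/8 = 3/8
R ⇒ (R ⇒ Q) = 3/4 ⇒ 3/8 = 5/8
¬(P ⇒ (R + P)) ⇔ (R ⇒ (R ⇒ Q)) = 0 ⇔ 5/8 = 3/8
¬P = ¬1/2 = 1/2
P + Q = 1/2 + 1/8 = 1/2
¬(P + Q) = ¬1/2 = 1/2
¬P + ¬(P + Q) = 1/2 + 1/2 = 1/2
¬(¬P + ¬(P + Q)) = ¬1/2 = 1/2
(¬(P ⇒ (R + P)) ⇔ (R ⇒ (R ⇒ Q))) · ¬(¬P + ¬(P + Q)) = 3/8 · 1/2 = 3/8

3/8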